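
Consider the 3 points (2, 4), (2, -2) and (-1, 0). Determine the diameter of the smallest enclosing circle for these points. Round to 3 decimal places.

6.009

Call the three points A, B, C in the order given.
Side lengths²: AB² = 36, AC² = 25, BC² = 13.
Since AB² = 36 < 25 + 13 = 38, the triangle is acute, so the smallest enclosing circle is the circumcircle.
Circumcentre = (11/6, 1), r² = 325/36.
Diameter = 2r = 2√(325/36) ≈ 6.009.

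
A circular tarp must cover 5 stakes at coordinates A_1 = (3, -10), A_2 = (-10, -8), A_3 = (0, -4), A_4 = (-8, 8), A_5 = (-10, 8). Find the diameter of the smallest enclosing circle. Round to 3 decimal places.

A smallest enclosing disk is always determined by at most three of the input points on its boundary.
The farthest pair is A_1–A_5 with squared distance 493. The circle on this segment as diameter has centre (-3.5, -1) and r² = 493/4 = 123.25.
Check A_2: distance² to centre = 91.25 ≤ 123.25, so it lies inside.
All remaining points lie in this disk, and no smaller disk contains both endpoints, so this is the minimum enclosing circle.
Diameter = 2r = 2√(123.25) ≈ 22.204.

22.204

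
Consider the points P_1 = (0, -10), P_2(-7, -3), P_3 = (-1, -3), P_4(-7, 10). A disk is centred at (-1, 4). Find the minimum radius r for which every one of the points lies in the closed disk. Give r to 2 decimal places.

The required radius is the distance from (-1, 4) to the farthest point.
Squared distances: 197, 85, 49, 72.
Maximum is 197, attained at P_1.
r = √197 ≈ 14.04.

14.04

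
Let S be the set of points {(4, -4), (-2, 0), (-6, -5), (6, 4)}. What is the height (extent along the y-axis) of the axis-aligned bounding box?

9

max y = 4, min y = -5, so height = 9.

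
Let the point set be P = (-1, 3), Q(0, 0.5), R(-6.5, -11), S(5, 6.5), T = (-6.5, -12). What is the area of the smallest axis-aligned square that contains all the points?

The bounding box has width 11.5 and height 18.5.
An axis-aligned square enclosing the set must have side ≥ max(width, height).
So the minimum side is max(11.5, 18.5) = 18.5.
Area = 18.5² = 342.25.

342.25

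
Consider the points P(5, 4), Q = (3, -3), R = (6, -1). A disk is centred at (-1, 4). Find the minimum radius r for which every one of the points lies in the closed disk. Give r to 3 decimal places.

8.602

The required radius is the distance from (-1, 4) to the farthest point.
Squared distances: 36, 65, 74.
Maximum is 74, attained at R.
r = √74 ≈ 8.602.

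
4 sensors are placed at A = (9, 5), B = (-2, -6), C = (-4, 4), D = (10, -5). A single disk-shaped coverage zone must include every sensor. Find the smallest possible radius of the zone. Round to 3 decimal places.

8.322

The farthest pair is C–D with squared distance 277. The circle on this segment as diameter has centre (3, -0.5) and r² = 277/4 = 69.25.
Check A: distance² to centre = 66.25 ≤ 69.25, so it lies inside.
All remaining points lie in this disk, and no smaller disk contains both endpoints, so this is the minimum enclosing circle.
r = √(69.25) ≈ 8.322.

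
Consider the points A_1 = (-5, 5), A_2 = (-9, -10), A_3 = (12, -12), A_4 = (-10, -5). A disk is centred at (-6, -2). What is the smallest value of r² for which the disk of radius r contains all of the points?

424

The required radius is the distance from (-6, -2) to the farthest point.
Squared distances: 50, 73, 424, 25.
Maximum is 424, attained at A_3.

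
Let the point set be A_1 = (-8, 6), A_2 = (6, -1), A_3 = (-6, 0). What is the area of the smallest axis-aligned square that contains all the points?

196

The bounding box has width 14 and height 7.
An axis-aligned square enclosing the set must have side ≥ max(width, height).
So the minimum side is max(14, 7) = 14.
Area = 14² = 196.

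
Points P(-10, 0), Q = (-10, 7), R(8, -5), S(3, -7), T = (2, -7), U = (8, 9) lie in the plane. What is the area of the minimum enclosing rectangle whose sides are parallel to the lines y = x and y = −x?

405

In coordinates u = x + y, v = x − y the rectangle is axis-aligned; the map (x,y)→(u,v) scales areas by 2.
u-values: -10, -3, 3, -4, -5, 17; range = 17 − (-10) = 27.
v-values: -10, -17, 13, 10, 9, -1; range = 13 − (-17) = 30.
Area = (27 × 30) / 2 = 405.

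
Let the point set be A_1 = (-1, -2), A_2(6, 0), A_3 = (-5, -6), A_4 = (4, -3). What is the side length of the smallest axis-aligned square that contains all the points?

11

The bounding box has width 11 and height 6.
An axis-aligned square enclosing the set must have side ≥ max(width, height).
So the minimum side is max(11, 6) = 11.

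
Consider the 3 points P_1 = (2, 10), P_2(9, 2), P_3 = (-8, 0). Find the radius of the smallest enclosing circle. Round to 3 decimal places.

8.578

Side lengths²: P_1P_2² = 113, P_1P_3² = 200, P_2P_3² = 293.
Since P_2P_3² = 293 < 200 + 113 = 313, the triangle is acute, so the smallest enclosing circle is the circumcircle.
Circumcentre = (13/30, 47/30), r² = 33109/450.
r = √(33109/450) ≈ 8.578.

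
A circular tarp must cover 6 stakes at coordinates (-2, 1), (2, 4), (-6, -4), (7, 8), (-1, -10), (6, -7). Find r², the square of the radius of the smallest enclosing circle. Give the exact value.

The farthest pair is (7, 8)–(-1, -10) with squared distance 388. The circle on this segment as diameter has centre (3, -1) and r² = 388/4 = 97.
Check (-2, 1): distance² to centre = 29 ≤ 97, so it lies inside.
All remaining points lie in this disk, and no smaller disk contains both endpoints, so this is the minimum enclosing circle.

97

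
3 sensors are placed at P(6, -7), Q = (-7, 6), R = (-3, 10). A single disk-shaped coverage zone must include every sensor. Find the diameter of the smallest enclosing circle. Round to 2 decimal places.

Side lengths²: PQ² = 338, PR² = 370, QR² = 32.
Since PR² = 370 ≥ 338 + 32 = 370, the angle opposite PR is not acute, so the smallest enclosing circle has PR as diameter.
Centre = midpoint of PR = (1.5, 1.5), r² = 370/4 = 92.5.
Diameter = 2r = 2√(92.5) ≈ 19.24.

19.24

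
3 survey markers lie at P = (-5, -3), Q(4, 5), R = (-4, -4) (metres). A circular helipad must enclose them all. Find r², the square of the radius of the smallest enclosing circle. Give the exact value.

Side lengths²: PQ² = 145, PR² = 2, QR² = 145.
Since QR² = 145 < 145 + 2 = 147, the triangle is acute, so the smallest enclosing circle is the circumcircle.
Circumcentre = (-9/34, 25/34), r² = 21025/578.

21025/578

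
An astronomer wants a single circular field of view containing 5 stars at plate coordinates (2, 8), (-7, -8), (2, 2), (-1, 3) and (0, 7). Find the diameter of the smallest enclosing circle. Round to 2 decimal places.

The minimum enclosing circle of a finite set is fixed by two of the points (as a diameter) or three (as a circumcircle).
The farthest pair is (2, 8)–(-7, -8) with squared distance 337. The circle on this segment as diameter has centre (-2.5, 0) and r² = 337/4 = 84.25.
Check (2, 2): distance² to centre = 24.25 ≤ 84.25, so it lies inside.
All remaining points lie in this disk, and no smaller disk contains both endpoints, so this is the minimum enclosing circle.
Diameter = 2r = 2√(84.25) ≈ 18.36.

18.36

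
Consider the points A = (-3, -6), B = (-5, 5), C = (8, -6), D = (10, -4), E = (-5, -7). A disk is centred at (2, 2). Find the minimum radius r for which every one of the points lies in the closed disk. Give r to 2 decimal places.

The required radius is the distance from (2, 2) to the farthest point.
Squared distances: 89, 58, 100, 100, 130.
Maximum is 130, attained at E.
r = √130 ≈ 11.40.

11.40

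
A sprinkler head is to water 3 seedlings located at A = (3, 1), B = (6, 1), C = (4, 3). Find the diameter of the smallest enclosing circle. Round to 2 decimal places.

3.16

Side lengths²: AB² = 9, AC² = 5, BC² = 8.
Since AB² = 9 < 8 + 5 = 13, the triangle is acute, so the smallest enclosing circle is the circumcircle.
Circumcentre = (4.5, 1.5), r² = 2.5.
Diameter = 2r = 2√(2.5) ≈ 3.16.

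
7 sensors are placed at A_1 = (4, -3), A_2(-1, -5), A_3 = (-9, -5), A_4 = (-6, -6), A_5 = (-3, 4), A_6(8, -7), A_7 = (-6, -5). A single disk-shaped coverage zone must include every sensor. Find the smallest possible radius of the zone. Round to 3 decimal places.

By Welzl's lemma the MEC is supported by two points (diametrically opposite) or three points (on a circumcircle).
The minimum enclosing circle is determined by three boundary points: A_3, A_5, A_6.
Their circumcentre is (-0.3, -4.3) with r² = 76.18.
The farthest remaining point A_4 is at distance² 35.38 ≤ 76.18.
r = √(76.18) ≈ 8.728.

8.728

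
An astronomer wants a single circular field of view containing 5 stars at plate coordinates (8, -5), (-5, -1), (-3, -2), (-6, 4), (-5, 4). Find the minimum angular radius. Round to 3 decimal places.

8.322

A smallest enclosing disk is always determined by at most three of the input points on its boundary.
The farthest pair is (8, -5)–(-6, 4) with squared distance 277. The circle on this segment as diameter has centre (1, -0.5) and r² = 277/4 = 69.25.
Check (-5, -1): distance² to centre = 36.25 ≤ 69.25, so it lies inside.
All remaining points lie in this disk, and no smaller disk contains both endpoints, so this is the minimum enclosing circle.
r = √(69.25) ≈ 8.322.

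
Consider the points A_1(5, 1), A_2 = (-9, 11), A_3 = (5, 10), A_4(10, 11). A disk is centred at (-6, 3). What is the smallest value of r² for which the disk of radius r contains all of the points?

320

The required radius is the distance from (-6, 3) to the farthest point.
Squared distances: 125, 73, 170, 320.
Maximum is 320, attained at A_4.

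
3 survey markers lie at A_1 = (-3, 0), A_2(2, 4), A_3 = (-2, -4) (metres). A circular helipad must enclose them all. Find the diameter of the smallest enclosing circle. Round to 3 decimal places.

Side lengths²: A_1A_2² = 41, A_1A_3² = 17, A_2A_3² = 80.
Since A_2A_3² = 80 ≥ 41 + 17 = 58, the angle opposite A_2A_3 is not acute, so the smallest enclosing circle has A_2A_3 as diameter.
Centre = midpoint of A_2A_3 = (0, 0), r² = 80/4 = 20.
Diameter = 2r = 2√20 ≈ 8.944.

8.944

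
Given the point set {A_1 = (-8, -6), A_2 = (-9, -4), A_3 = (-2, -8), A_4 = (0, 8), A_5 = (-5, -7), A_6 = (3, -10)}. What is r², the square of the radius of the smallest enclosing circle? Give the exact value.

41625/484

The minimum enclosing circle of a finite set is fixed by two of the points (as a diameter) or three (as a circumcircle).
The minimum enclosing circle is determined by three boundary points: A_2, A_4, A_6.
Their circumcentre is (-3/22, -14/11) with r² = 41625/484.
The farthest remaining point A_1 is at distance² 40745/484 ≤ 41625/484.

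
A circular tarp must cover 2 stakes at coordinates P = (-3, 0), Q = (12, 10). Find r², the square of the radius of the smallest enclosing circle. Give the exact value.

The smallest circle enclosing two points has them as diameter endpoints.
Centre = midpoint = (4.5, 5); r² = |PQ|²/4 = 325/4 = 81.25.

81.25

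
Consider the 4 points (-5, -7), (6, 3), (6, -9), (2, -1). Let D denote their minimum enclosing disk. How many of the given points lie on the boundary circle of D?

3

The minimum enclosing circle of a finite set is fixed by two of the points (as a diameter) or three (as a circumcircle).
The minimum enclosing circle is determined by three boundary points: (-5, -7), (6, 3), (6, -9).
Their circumcentre is (31/22, -3) with r² = 27625/484.
The farthest remaining point (2, -1) is at distance² 2105/484 ≤ 27625/484.
The points at distance exactly r from the centre are (-5, -7), (6, 3), (6, -9) — 3 points.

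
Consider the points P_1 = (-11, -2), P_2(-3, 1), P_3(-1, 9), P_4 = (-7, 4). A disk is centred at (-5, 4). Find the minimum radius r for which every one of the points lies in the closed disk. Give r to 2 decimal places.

8.49

The required radius is the distance from (-5, 4) to the farthest point.
Squared distances: 72, 13, 41, 4.
Maximum is 72, attained at P_1.
r = √72 ≈ 8.49.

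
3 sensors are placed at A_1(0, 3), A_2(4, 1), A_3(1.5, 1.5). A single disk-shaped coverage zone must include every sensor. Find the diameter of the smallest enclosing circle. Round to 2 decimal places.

4.47

Side lengths²: A_1A_2² = 20, A_1A_3² = 4.5, A_2A_3² = 6.5.
Since A_1A_2² = 20 ≥ 6.5 + 4.5 = 11, the angle opposite A_1A_2 is not acute, so the smallest enclosing circle has A_1A_2 as diameter.
Centre = midpoint of A_1A_2 = (2, 2), r² = 20/4 = 5.
Diameter = 2r = 2√5 ≈ 4.47.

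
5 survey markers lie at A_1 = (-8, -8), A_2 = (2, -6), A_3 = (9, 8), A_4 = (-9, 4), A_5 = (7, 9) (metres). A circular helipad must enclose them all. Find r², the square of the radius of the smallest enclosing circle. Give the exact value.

136.25

A smallest enclosing disk is always determined by at most three of the input points on its boundary.
The farthest pair is A_1–A_3 with squared distance 545. The circle on this segment as diameter has centre (0.5, 0) and r² = 545/4 = 136.25.
Check A_2: distance² to centre = 38.25 ≤ 136.25, so it lies inside.
All remaining points lie in this disk, and no smaller disk contains both endpoints, so this is the minimum enclosing circle.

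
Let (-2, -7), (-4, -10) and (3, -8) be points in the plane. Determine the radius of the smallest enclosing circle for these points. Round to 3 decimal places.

Call the three points A, B, C in the order given.
Side lengths²: AB² = 13, AC² = 26, BC² = 53.
Since BC² = 53 ≥ 26 + 13 = 39, the angle opposite BC is not acute, so the smallest enclosing circle has BC as diameter.
Centre = midpoint of BC = (-0.5, -9), r² = 53/4 = 13.25.
r = √(13.25) ≈ 3.640.

3.640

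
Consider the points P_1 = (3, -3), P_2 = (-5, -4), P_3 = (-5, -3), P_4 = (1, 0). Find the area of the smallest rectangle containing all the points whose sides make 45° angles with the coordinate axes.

In coordinates u = x + y, v = x − y the rectangle is axis-aligned; the map (x,y)→(u,v) scales areas by 2.
u-values: 0, -9, -8, 1; range = 1 − (-9) = 10.
v-values: 6, -1, -2, 1; range = 6 − (-2) = 8.
Area = (10 × 8) / 2 = 40.

40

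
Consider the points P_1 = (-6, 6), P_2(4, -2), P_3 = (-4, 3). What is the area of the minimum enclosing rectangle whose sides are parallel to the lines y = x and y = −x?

27

In coordinates u = x + y, v = x − y the rectangle is axis-aligned; the map (x,y)→(u,v) scales areas by 2.
u-values: 0, 2, -1; range = 2 − (-1) = 3.
v-values: -12, 6, -7; range = 6 − (-12) = 18.
Area = (3 × 18) / 2 = 27.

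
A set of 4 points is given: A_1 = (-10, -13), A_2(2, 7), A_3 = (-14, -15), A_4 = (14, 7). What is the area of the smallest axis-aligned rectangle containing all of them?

616

x ranges over [-14, 14], width 28.
y ranges over [-15, 7], height 22.
Area = 28 × 22 = 616.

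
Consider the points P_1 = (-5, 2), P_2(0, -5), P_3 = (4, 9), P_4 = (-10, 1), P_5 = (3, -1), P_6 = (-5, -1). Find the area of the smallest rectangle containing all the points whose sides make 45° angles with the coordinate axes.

In coordinates u = x + y, v = x − y the rectangle is axis-aligned; the map (x,y)→(u,v) scales areas by 2.
u-values: -3, -5, 13, -9, 2, -6; range = 13 − (-9) = 22.
v-values: -7, 5, -5, -11, 4, -4; range = 5 − (-11) = 16.
Area = (22 × 16) / 2 = 176.

176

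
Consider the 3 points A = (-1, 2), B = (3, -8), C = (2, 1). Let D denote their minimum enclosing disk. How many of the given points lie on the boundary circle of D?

2

Side lengths²: AB² = 116, AC² = 10, BC² = 82.
Since AB² = 116 ≥ 82 + 10 = 92, the angle opposite AB is not acute, so the smallest enclosing circle has AB as diameter.
Centre = midpoint of AB = (1, -3), r² = 116/4 = 29.
The points at distance exactly r from the centre are A, B — 2 points.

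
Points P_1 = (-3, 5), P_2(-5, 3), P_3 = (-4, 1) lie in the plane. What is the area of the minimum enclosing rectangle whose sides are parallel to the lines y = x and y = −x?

In coordinates u = x + y, v = x − y the rectangle is axis-aligned; the map (x,y)→(u,v) scales areas by 2.
u-values: 2, -2, -3; range = 2 − (-3) = 5.
v-values: -8, -8, -5; range = -5 − (-8) = 3.
Area = (5 × 3) / 2 = 7.5.

7.5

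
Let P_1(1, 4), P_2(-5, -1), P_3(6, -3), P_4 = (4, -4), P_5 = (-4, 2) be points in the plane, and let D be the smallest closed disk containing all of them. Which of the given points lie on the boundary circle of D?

P_2, P_3, P_5

The minimum enclosing circle of a finite set is fixed by two of the points (as a diameter) or three (as a circumcircle).
The minimum enclosing circle is determined by three boundary points: P_2, P_3, P_5.
Their circumcentre is (9/14, -17/14) with r² = 3125/98.
The farthest remaining point P_1 is at distance² 2677/98 ≤ 3125/98.
The points at distance exactly r from the centre are P_2, P_3, P_5 — 3 points.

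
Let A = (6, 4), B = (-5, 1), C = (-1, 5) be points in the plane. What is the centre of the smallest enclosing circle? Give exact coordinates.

Side lengths²: AB² = 130, AC² = 50, BC² = 32.
Since AB² = 130 ≥ 50 + 32 = 82, the angle opposite AB is not acute, so the smallest enclosing circle has AB as diameter.
Centre = midpoint of AB = (0.5, 2.5), r² = 130/4 = 32.5.
Centre = (0.5, 2.5).

(0.5, 2.5)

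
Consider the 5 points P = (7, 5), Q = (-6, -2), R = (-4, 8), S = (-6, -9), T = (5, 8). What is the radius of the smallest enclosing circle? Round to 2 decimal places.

10.12

By Welzl's lemma the MEC is supported by two points (diametrically opposite) or three points (on a circumcircle).
The farthest pair is S–T with squared distance 410. The circle on this segment as diameter has centre (-0.5, -0.5) and r² = 410/4 = 102.5.
Check P: distance² to centre = 86.5 ≤ 102.5, so it lies inside.
All remaining points lie in this disk, and no smaller disk contains both endpoints, so this is the minimum enclosing circle.
r = √(102.5) ≈ 10.12.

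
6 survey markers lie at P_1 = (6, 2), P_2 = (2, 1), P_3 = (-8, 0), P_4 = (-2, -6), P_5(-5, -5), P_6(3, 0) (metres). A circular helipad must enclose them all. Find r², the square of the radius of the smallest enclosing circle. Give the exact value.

By Welzl's lemma the MEC is supported by two points (diametrically opposite) or three points (on a circumcircle).
The minimum enclosing circle is determined by three boundary points: P_1, P_3, P_5.
Their circumcentre is (-37/38, 31/38) with r² = 36125/722.
The farthest remaining point P_4 is at distance² 34301/722 ≤ 36125/722.

36125/722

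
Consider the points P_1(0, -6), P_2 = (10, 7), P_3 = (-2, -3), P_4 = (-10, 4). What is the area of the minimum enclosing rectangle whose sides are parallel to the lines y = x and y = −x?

In coordinates u = x + y, v = x − y the rectangle is axis-aligned; the map (x,y)→(u,v) scales areas by 2.
u-values: -6, 17, -5, -6; range = 17 − (-6) = 23.
v-values: 6, 3, 1, -14; range = 6 − (-14) = 20.
Area = (23 × 20) / 2 = 230.

230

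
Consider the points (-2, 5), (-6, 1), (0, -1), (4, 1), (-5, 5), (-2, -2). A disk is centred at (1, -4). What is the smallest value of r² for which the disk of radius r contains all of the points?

117

The required radius is the distance from (1, -4) to the farthest point.
Squared distances: 90, 74, 10, 34, 117, 13.
Maximum is 117, attained at (-5, 5).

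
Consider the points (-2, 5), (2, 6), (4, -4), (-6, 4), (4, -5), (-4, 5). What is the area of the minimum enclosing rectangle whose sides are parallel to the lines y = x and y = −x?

95

In coordinates u = x + y, v = x − y the rectangle is axis-aligned; the map (x,y)→(u,v) scales areas by 2.
u-values: 3, 8, 0, -2, -1, 1; range = 8 − (-2) = 10.
v-values: -7, -4, 8, -10, 9, -9; range = 9 − (-10) = 19.
Area = (10 × 19) / 2 = 95.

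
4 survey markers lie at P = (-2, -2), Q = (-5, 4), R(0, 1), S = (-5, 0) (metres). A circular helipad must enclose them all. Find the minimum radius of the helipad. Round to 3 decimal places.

3.358

A smallest enclosing disk is always determined by at most three of the input points on its boundary.
The minimum enclosing circle is determined by three boundary points: P, Q, R.
Their circumcentre is (-47/14, 15/14) with r² = 1105/98.
The farthest remaining point S is at distance² 377/98 ≤ 1105/98.
r = √(1105/98) ≈ 3.358.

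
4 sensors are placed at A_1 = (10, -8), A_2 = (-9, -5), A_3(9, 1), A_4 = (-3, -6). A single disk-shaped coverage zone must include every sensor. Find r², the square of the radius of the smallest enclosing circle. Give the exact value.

37925/392

The minimum enclosing circle of a finite set is fixed by two of the points (as a diameter) or three (as a circumcircle).
The minimum enclosing circle is determined by three boundary points: A_1, A_2, A_3.
Their circumcentre is (23/28, -125/28) with r² = 37925/392.
The farthest remaining point A_4 is at distance² 6649/392 ≤ 37925/392.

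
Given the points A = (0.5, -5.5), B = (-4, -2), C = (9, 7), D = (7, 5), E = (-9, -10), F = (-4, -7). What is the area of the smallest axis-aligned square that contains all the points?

324

The bounding box has width 18 and height 17.
An axis-aligned square enclosing the set must have side ≥ max(width, height).
So the minimum side is max(18, 17) = 18.
Area = 18² = 324.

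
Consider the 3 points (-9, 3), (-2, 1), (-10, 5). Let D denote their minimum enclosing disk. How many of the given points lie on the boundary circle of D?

Call the three points A, B, C in the order given.
Side lengths²: AB² = 53, AC² = 5, BC² = 80.
Since BC² = 80 ≥ 53 + 5 = 58, the angle opposite BC is not acute, so the smallest enclosing circle has BC as diameter.
Centre = midpoint of BC = (-6, 3), r² = 80/4 = 20.
The points at distance exactly r from the centre are (-2, 1), (-10, 5) — 2 points.

2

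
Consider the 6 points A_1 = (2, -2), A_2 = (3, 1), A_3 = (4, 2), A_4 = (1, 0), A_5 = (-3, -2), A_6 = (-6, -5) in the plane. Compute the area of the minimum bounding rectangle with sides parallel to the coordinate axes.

70

x ranges over [-6, 4], width 10.
y ranges over [-5, 2], height 7.
Area = 10 × 7 = 70.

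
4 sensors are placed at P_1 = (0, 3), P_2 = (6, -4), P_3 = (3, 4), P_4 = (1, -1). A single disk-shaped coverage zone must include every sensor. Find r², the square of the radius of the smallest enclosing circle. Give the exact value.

21.25

A smallest enclosing disk is always determined by at most three of the input points on its boundary.
The farthest pair is P_1–P_2 with squared distance 85. The circle on this segment as diameter has centre (3, -0.5) and r² = 85/4 = 21.25.
Check P_3: distance² to centre = 20.25 ≤ 21.25, so it lies inside.
All remaining points lie in this disk, and no smaller disk contains both endpoints, so this is the minimum enclosing circle.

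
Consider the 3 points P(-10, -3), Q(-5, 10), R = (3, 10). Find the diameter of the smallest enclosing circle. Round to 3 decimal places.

18.385

Side lengths²: PQ² = 194, PR² = 338, QR² = 64.
Since PR² = 338 ≥ 194 + 64 = 258, the angle opposite PR is not acute, so the smallest enclosing circle has PR as diameter.
Centre = midpoint of PR = (-3.5, 3.5), r² = 338/4 = 84.5.
Diameter = 2r = 2√(84.5) ≈ 18.385.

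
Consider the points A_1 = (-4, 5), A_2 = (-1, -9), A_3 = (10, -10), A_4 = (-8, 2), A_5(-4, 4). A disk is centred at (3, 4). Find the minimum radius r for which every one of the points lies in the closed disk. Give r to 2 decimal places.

15.65

The required radius is the distance from (3, 4) to the farthest point.
Squared distances: 50, 185, 245, 125, 49.
Maximum is 245, attained at A_3.
r = √245 ≈ 15.65.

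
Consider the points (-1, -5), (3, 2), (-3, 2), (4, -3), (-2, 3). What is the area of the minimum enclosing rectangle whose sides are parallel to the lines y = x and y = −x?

66

In coordinates u = x + y, v = x − y the rectangle is axis-aligned; the map (x,y)→(u,v) scales areas by 2.
u-values: -6, 5, -1, 1, 1; range = 5 − (-6) = 11.
v-values: 4, 1, -5, 7, -5; range = 7 − (-5) = 12.
Area = (11 × 12) / 2 = 66.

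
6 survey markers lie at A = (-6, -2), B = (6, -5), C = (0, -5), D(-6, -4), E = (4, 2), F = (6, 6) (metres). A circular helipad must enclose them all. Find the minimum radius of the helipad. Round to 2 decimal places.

7.84

By Welzl's lemma the MEC is supported by two points (diametrically opposite) or three points (on a circumcircle).
The minimum enclosing circle is determined by three boundary points: B, D, F.
Their circumcentre is (5/12, 0.5) with r² = 8845/144.
The farthest remaining point A is at distance² 6829/144 ≤ 8845/144.
r = √(8845/144) ≈ 7.84.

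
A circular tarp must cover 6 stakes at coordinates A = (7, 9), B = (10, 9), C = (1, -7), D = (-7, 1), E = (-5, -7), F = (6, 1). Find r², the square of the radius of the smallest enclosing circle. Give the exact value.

A smallest enclosing disk is always determined by at most three of the input points on its boundary.
The farthest pair is B–E with squared distance 481. The circle on this segment as diameter has centre (2.5, 1) and r² = 481/4 = 120.25.
Check A: distance² to centre = 84.25 ≤ 120.25, so it lies inside.
All remaining points lie in this disk, and no smaller disk contains both endpoints, so this is the minimum enclosing circle.

120.25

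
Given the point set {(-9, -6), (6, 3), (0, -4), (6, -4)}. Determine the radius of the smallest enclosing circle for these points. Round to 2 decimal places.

By Welzl's lemma the MEC is supported by two points (diametrically opposite) or three points (on a circumcircle).
The farthest pair is (-9, -6)–(6, 3) with squared distance 306. The circle on this segment as diameter has centre (-1.5, -1.5) and r² = 306/4 = 76.5.
Check (0, -4): distance² to centre = 8.5 ≤ 76.5, so it lies inside.
All remaining points lie in this disk, and no smaller disk contains both endpoints, so this is the minimum enclosing circle.
r = √(76.5) ≈ 8.75.

8.75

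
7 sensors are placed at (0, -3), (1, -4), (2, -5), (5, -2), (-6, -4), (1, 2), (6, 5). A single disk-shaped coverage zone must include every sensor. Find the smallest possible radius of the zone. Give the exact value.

A smallest enclosing disk is always determined by at most three of the input points on its boundary.
The farthest pair is (-6, -4)–(6, 5) with squared distance 225. The circle on this segment as diameter has centre (0, 0.5) and r² = 225/4 = 56.25.
Check (0, -3): distance² to centre = 12.25 ≤ 56.25, so it lies inside.
All remaining points lie in this disk, and no smaller disk contains both endpoints, so this is the minimum enclosing circle.
r = √(56.25) = 7.5.

7.5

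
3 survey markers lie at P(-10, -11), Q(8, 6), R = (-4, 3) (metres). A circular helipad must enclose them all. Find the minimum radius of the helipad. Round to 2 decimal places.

12.38

Side lengths²: PQ² = 613, PR² = 232, QR² = 153.
Since PQ² = 613 ≥ 232 + 153 = 385, the angle opposite PQ is not acute, so the smallest enclosing circle has PQ as diameter.
Centre = midpoint of PQ = (-1, -2.5), r² = 613/4 = 153.25.
r = √(153.25) ≈ 12.38.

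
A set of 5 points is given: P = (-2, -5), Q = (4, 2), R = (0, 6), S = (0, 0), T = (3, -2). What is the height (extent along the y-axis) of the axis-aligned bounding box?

max y = 6, min y = -5, so height = 11.

11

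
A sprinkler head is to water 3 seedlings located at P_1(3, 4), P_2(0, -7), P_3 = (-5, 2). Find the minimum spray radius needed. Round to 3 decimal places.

5.902

Side lengths²: P_1P_2² = 130, P_1P_3² = 68, P_2P_3² = 106.
Since P_1P_2² = 130 < 106 + 68 = 174, the triangle is acute, so the smallest enclosing circle is the circumcircle.
Circumcentre = (1/41, -45/41), r² = 58565/1681.
r = √(58565/1681) ≈ 5.902.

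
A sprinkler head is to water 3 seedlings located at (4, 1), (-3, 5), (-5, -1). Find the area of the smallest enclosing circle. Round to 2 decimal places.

Call the three points A, B, C in the order given.
Side lengths²: AB² = 65, AC² = 85, BC² = 40.
Since AC² = 85 < 65 + 40 = 105, the triangle is acute, so the smallest enclosing circle is the circumcircle.
Circumcentre = (-0.7, 0.9), r² = 22.1.
Area = π·r² = π·22.1 ≈ 69.43.

69.43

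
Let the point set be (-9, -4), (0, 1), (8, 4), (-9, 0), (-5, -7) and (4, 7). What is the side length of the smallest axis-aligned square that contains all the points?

The bounding box has width 17 and height 14.
An axis-aligned square enclosing the set must have side ≥ max(width, height).
So the minimum side is max(17, 14) = 17.

17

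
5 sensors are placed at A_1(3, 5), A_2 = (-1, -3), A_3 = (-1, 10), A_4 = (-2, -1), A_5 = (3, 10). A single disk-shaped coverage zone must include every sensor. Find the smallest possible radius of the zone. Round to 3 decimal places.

The minimum enclosing circle of a finite set is fixed by two of the points (as a diameter) or three (as a circumcircle).
The farthest pair is A_2–A_5 with squared distance 185. The circle on this segment as diameter has centre (1, 3.5) and r² = 185/4 = 46.25.
Check A_1: distance² to centre = 6.25 ≤ 46.25, so it lies inside.
All remaining points lie in this disk, and no smaller disk contains both endpoints, so this is the minimum enclosing circle.
r = √(46.25) ≈ 6.801.

6.801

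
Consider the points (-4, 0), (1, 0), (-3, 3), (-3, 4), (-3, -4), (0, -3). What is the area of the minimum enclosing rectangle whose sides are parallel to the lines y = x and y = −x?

40

In coordinates u = x + y, v = x − y the rectangle is axis-aligned; the map (x,y)→(u,v) scales areas by 2.
u-values: -4, 1, 0, 1, -7, -3; range = 1 − (-7) = 8.
v-values: -4, 1, -6, -7, 1, 3; range = 3 − (-7) = 10.
Area = (8 × 10) / 2 = 40.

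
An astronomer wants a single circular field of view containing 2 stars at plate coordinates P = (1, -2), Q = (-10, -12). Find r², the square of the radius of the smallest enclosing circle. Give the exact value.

The smallest circle enclosing two points has them as diameter endpoints.
Centre = midpoint = (-4.5, -7); r² = |PQ|²/4 = 221/4 = 55.25.

55.25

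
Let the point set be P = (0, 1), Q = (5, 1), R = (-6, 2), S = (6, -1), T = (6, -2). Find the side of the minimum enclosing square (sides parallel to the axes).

The bounding box has width 12 and height 4.
An axis-aligned square enclosing the set must have side ≥ max(width, height).
So the minimum side is max(12, 4) = 12.

12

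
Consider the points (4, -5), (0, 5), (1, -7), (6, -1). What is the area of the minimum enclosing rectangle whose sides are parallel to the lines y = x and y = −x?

77

In coordinates u = x + y, v = x − y the rectangle is axis-aligned; the map (x,y)→(u,v) scales areas by 2.
u-values: -1, 5, -6, 5; range = 5 − (-6) = 11.
v-values: 9, -5, 8, 7; range = 9 − (-5) = 14.
Area = (11 × 14) / 2 = 77.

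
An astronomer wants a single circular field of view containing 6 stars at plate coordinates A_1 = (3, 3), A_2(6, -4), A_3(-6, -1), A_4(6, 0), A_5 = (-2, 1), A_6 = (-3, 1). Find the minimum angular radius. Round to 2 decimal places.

By Welzl's lemma the MEC is supported by two points (diametrically opposite) or three points (on a circumcircle).
The minimum enclosing circle is determined by three boundary points: A_2, A_3, A_4.
Their circumcentre is (0.125, -2) with r² = 38.515625.
The farthest remaining point A_1 is at distance² 33.265625 ≤ 38.515625.
r = √(38.515625) ≈ 6.21.

6.21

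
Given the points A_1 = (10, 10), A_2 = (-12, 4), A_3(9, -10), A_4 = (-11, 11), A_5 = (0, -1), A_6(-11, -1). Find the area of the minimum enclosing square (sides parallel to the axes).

The bounding box has width 22 and height 21.
An axis-aligned square enclosing the set must have side ≥ max(width, height).
So the minimum side is max(22, 21) = 22.
Area = 22² = 484.

484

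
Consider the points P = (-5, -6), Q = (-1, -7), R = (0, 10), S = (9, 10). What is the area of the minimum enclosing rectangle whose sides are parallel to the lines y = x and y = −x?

240

In coordinates u = x + y, v = x − y the rectangle is axis-aligned; the map (x,y)→(u,v) scales areas by 2.
u-values: -11, -8, 10, 19; range = 19 − (-11) = 30.
v-values: 1, 6, -10, -1; range = 6 − (-10) = 16.
Area = (30 × 16) / 2 = 240.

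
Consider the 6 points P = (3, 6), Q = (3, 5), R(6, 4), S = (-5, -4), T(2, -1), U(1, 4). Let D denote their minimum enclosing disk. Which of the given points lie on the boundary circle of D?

R, S

The minimum enclosing circle of a finite set is fixed by two of the points (as a diameter) or three (as a circumcircle).
The farthest pair is R–S with squared distance 185. The circle on this segment as diameter has centre (0.5, 0) and r² = 185/4 = 46.25.
Check P: distance² to centre = 42.25 ≤ 46.25, so it lies inside.
All remaining points lie in this disk, and no smaller disk contains both endpoints, so this is the minimum enclosing circle.
The points at distance exactly r from the centre are R, S — 2 points.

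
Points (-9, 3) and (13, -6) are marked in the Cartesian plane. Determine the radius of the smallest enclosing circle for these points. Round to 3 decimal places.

11.885

The smallest circle enclosing two points has them as diameter endpoints.
Centre = midpoint = (2, -1.5); r² = |(-9, 3)−(13, -6)|²/4 = 565/4 = 141.25.
r = √(141.25) ≈ 11.885.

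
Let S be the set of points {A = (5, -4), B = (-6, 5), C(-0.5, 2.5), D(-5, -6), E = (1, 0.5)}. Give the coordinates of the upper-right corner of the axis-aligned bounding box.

(5, 5)

x-range [-6, 5], y-range [-6, 5].
The upper-right corner is (5, 5).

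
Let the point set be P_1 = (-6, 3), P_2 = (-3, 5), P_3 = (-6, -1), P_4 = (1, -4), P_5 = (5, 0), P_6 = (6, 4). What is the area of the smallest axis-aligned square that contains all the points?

144

The bounding box has width 12 and height 9.
An axis-aligned square enclosing the set must have side ≥ max(width, height).
So the minimum side is max(12, 9) = 12.
Area = 12² = 144.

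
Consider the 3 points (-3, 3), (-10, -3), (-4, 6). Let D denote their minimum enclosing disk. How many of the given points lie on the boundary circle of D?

2

Call the three points A, B, C in the order given.
Side lengths²: AB² = 85, AC² = 10, BC² = 117.
Since BC² = 117 ≥ 85 + 10 = 95, the angle opposite BC is not acute, so the smallest enclosing circle has BC as diameter.
Centre = midpoint of BC = (-7, 1.5), r² = 117/4 = 29.25.
The points at distance exactly r from the centre are (-10, -3), (-4, 6) — 2 points.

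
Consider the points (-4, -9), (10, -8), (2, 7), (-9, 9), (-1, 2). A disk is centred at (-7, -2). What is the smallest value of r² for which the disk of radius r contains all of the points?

325

The required radius is the distance from (-7, -2) to the farthest point.
Squared distances: 58, 325, 162, 125, 52.
Maximum is 325, attained at (10, -8).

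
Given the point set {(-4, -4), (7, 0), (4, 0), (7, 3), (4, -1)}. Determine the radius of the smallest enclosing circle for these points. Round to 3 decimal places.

6.519

The minimum enclosing circle of a finite set is fixed by two of the points (as a diameter) or three (as a circumcircle).
The farthest pair is (-4, -4)–(7, 3) with squared distance 170. The circle on this segment as diameter has centre (1.5, -0.5) and r² = 170/4 = 42.5.
Check (7, 0): distance² to centre = 30.5 ≤ 42.5, so it lies inside.
All remaining points lie in this disk, and no smaller disk contains both endpoints, so this is the minimum enclosing circle.
r = √(42.5) ≈ 6.519.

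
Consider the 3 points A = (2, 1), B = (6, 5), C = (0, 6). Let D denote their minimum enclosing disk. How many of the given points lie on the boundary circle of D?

3

Side lengths²: AB² = 32, AC² = 29, BC² = 37.
Since BC² = 37 < 32 + 29 = 61, the triangle is acute, so the smallest enclosing circle is the circumcircle.
Circumcentre = (39/14, 59/14), r² = 1073/98.
The points at distance exactly r from the centre are A, B, C — 3 points.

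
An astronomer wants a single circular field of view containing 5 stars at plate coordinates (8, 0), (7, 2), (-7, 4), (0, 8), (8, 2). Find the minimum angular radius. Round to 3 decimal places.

The minimum enclosing circle of a finite set is fixed by two of the points (as a diameter) or three (as a circumcircle).
The farthest pair is (8, 0)–(-7, 4) with squared distance 241. The circle on this segment as diameter has centre (0.5, 2) and r² = 241/4 = 60.25.
Check (7, 2): distance² to centre = 42.25 ≤ 60.25, so it lies inside.
All remaining points lie in this disk, and no smaller disk contains both endpoints, so this is the minimum enclosing circle.
r = √(60.25) ≈ 7.762.

7.762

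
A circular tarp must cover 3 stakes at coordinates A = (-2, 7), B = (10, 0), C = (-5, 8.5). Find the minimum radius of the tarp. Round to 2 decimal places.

Side lengths²: AB² = 193, AC² = 11.25, BC² = 297.25.
Since BC² = 297.25 ≥ 193 + 11.25 = 204.25, the angle opposite BC is not acute, so the smallest enclosing circle has BC as diameter.
Centre = midpoint of BC = (2.5, 4.25), r² = 297.25/4 = 74.3125.
r = √(74.3125) ≈ 8.62.

8.62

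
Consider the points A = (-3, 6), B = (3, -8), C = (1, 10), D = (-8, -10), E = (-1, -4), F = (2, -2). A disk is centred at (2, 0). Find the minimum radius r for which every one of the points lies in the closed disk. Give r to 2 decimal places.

The required radius is the distance from (2, 0) to the farthest point.
Squared distances: 61, 65, 101, 200, 25, 4.
Maximum is 200, attained at D.
r = √200 ≈ 14.14.

14.14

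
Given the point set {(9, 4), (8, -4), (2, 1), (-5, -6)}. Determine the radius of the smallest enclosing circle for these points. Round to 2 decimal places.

8.60

By Welzl's lemma the MEC is supported by two points (diametrically opposite) or three points (on a circumcircle).
The farthest pair is (9, 4)–(-5, -6) with squared distance 296. The circle on this segment as diameter has centre (2, -1) and r² = 296/4 = 74.
Check (8, -4): distance² to centre = 45 ≤ 74, so it lies inside.
All remaining points lie in this disk, and no smaller disk contains both endpoints, so this is the minimum enclosing circle.
r = √74 ≈ 8.60.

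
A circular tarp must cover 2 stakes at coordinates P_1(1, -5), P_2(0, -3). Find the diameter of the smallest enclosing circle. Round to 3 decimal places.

The smallest circle enclosing two points has them as diameter endpoints.
Centre = midpoint = (0.5, -4); r² = |P_1P_2|²/4 = 5/4 = 1.25.
Diameter = 2r = 2√(1.25) ≈ 2.236.

2.236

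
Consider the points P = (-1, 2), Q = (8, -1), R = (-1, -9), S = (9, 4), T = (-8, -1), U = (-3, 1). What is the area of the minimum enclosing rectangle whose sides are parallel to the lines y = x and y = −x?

184

In coordinates u = x + y, v = x − y the rectangle is axis-aligned; the map (x,y)→(u,v) scales areas by 2.
u-values: 1, 7, -10, 13, -9, -2; range = 13 − (-10) = 23.
v-values: -3, 9, 8, 5, -7, -4; range = 9 − (-7) = 16.
Area = (23 × 16) / 2 = 184.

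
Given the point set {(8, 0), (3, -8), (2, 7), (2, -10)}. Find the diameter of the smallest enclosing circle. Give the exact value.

By Welzl's lemma the MEC is supported by two points (diametrically opposite) or three points (on a circumcircle).
The farthest pair is (2, 7)–(2, -10) with squared distance 289. The circle on this segment as diameter has centre (2, -1.5) and r² = 289/4 = 72.25.
Check (8, 0): distance² to centre = 38.25 ≤ 72.25, so it lies inside.
All remaining points lie in this disk, and no smaller disk contains both endpoints, so this is the minimum enclosing circle.
Diameter = 2r = 2√(72.25) = 17.

17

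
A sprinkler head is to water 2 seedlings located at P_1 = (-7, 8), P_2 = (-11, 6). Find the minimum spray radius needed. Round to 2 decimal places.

The smallest circle enclosing two points has them as diameter endpoints.
Centre = midpoint = (-9, 7); r² = |P_1P_2|²/4 = 20/4 = 5.
r = √5 ≈ 2.24.

2.24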